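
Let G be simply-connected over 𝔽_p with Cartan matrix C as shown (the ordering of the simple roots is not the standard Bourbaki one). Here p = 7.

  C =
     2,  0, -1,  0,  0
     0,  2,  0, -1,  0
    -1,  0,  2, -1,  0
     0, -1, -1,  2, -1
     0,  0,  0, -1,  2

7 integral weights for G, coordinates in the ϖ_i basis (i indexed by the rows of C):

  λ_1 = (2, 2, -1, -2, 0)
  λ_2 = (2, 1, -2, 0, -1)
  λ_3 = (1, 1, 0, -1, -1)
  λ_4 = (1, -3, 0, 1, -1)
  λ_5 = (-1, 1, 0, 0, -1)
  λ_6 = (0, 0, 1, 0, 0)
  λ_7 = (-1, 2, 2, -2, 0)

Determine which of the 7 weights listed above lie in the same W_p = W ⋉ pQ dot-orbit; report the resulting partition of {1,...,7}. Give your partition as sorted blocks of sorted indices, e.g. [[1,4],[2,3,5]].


Dynkin diagram of C (from the 8 off-diagonal −1 entries): D_5.

Alcove-folded reps (p=7, 7 weights, presented ϖ-order):

    [1] (2, 2, 1, 0, 0)
    [2] (2, 2, 1, 0, 0)
    [3] (2, 2, 1, 0, 0)
    [4] (2, 2, 1, 0, 0)
    [5] (0, 2, 1, 1, 0)
    [6] (1, 1, 0, 1, 1)
    [7] (0, 2, 1, 1, 0)

Linkage partition of the 7 weights (3 classes, p=7):

[[1, 2, 3, 4], [5, 7], [6]]


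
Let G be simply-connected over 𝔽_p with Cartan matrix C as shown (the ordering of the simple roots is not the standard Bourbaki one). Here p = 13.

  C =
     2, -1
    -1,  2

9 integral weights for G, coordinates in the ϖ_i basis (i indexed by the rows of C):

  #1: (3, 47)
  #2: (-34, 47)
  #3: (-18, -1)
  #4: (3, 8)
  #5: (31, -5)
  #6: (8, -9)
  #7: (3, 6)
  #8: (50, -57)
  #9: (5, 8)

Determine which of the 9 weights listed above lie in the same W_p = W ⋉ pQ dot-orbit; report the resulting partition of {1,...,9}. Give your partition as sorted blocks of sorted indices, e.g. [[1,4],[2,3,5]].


C ↔ A_2 under row/col permutation; |W(A_2)| = 6.

Alcove-folded reps (p=13, 9 weights, presented ϖ-order):

  λ_1 → (4, 9)
  λ_2 → (4, 7)
  λ_3 → (4, 9)
  λ_4 → (4, 9)
  λ_5 → (4, 7)
  λ_6 → (1, 8)
  λ_7 → (4, 7)
  λ_8 → (1, 8)
  λ_9 → (4, 7)

Partition of {1..9} into 3 W_13-dot-orbits:

[[1, 3, 4], [2, 5, 7, 9], [6, 8]]


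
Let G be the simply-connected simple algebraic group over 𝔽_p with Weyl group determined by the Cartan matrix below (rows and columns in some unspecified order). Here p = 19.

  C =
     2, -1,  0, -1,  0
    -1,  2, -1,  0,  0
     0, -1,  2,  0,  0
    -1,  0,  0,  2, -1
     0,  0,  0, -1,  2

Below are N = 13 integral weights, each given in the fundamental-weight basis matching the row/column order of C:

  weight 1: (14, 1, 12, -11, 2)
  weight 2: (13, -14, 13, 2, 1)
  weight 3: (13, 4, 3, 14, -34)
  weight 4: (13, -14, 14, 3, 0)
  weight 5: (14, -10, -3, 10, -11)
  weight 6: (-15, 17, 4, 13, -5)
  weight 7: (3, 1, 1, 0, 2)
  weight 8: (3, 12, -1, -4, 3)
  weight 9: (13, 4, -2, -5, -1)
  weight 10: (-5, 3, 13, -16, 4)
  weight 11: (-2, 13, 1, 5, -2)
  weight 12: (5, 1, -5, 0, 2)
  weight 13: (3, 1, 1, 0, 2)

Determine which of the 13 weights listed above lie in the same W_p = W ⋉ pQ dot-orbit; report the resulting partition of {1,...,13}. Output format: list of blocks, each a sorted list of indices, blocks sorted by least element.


Cartan matrix: type A_5 (|W|=720); un-permuting the 5 rows.

Ā_19 reps of the 13 weights (A_5, coords as presented):

    [1] (4, 2, 2, 1, 3)
    [2] (1, 13, 0, 3, 1)
    [3] (10, 4, 1, 0, 4)
    [4] (1, 13, 0, 3, 1)
    [5] (4, 2, 2, 1, 3)
    [6] (10, 4, 1, 0, 4)
    [7] (4, 2, 2, 1, 3)
    [8] (1, 13, 0, 3, 1)
    [9] (10, 4, 1, 0, 4)
    [10] (10, 4, 1, 0, 4)
    [11] (1, 13, 0, 3, 1)
    [12] (4, 2, 2, 1, 3)
    [13] (4, 2, 2, 1, 3)

Linkage partition of the 13 weights (3 classes, p=19):

[[1, 5, 7, 12, 13], [2, 4, 8, 11], [3, 6, 9, 10]]


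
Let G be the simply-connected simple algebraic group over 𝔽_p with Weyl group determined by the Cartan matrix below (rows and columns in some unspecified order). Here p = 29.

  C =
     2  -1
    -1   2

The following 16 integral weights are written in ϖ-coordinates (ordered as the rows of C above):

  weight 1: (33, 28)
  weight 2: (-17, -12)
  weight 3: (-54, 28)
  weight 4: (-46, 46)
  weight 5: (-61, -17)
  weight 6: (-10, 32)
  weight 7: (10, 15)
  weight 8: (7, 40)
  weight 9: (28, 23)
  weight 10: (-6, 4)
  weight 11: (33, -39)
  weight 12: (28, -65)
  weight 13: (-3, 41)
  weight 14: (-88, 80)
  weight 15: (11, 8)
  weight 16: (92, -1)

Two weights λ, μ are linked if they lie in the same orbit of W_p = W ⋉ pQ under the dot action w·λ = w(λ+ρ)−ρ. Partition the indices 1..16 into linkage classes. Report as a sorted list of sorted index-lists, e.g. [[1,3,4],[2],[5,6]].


A_2 Cartan matrix, 2 simple roots permuted; ρ=(1,1).

Folding the 16 weights λ_j+ρ into Ā_29 (reps in the given 2-coord order):

  λ_1+ρ ↦ (5, 0) · λ_2+ρ ↦ (11, 16) · λ_3+ρ ↦ (5, 0) · λ_4+ρ ↦ (11, 16) · λ_5+ρ ↦ (11, 16) · λ_6+ρ ↦ (5, 20) · λ_7+ρ ↦ (11, 16) · λ_8+ρ ↦ (12, 9) · λ_9+ρ ↦ (5, 0) · λ_10+ρ ↦ (5, 0) · λ_11+ρ ↦ (5, 20) · λ_12+ρ ↦ (6, 0) · λ_13+ρ ↦ (11, 16) · λ_14+ρ ↦ (6, 0) · λ_15+ρ ↦ (12, 9) · λ_16+ρ ↦ (6, 0)

Grouping the 16 weights by Ā_29-representative: 5 linkage classes.

[[1, 3, 9, 10], [2, 4, 5, 7, 13], [6, 11], [8, 15], [12, 14, 16]]


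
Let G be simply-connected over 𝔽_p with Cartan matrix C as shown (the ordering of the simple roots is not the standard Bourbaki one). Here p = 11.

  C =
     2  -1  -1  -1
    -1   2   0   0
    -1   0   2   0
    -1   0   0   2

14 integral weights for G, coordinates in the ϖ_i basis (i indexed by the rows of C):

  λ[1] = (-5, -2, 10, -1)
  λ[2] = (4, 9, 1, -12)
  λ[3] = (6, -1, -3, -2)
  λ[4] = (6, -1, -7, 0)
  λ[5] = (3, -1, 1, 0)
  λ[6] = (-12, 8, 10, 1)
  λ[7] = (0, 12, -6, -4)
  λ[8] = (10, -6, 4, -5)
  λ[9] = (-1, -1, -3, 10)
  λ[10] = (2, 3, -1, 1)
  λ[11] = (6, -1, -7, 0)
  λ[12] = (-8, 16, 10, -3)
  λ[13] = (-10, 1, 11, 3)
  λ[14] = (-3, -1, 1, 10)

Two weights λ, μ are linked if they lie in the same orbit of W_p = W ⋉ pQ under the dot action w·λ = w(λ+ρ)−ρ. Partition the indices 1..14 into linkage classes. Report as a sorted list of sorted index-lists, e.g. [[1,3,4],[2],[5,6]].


Root system D_4: the 4×4 matrix C matches after relabeling.

Each λ_j+ρ reduced to Ā_11; 4-tuples below use C's row order:

  λ_1 → (4, 0, 2, 1) · λ_2 → (4, 0, 0, 1) · λ_3 → (4, 0, 2, 1) · λ_4 → (1, 0, 6, 1) · λ_5 → (4, 0, 2, 1) · λ_6 → (0, 2, 0, 9) · λ_7 → (2, 4, 0, 2) · λ_8 → (4, 0, 0, 1) · λ_9 → (0, 2, 0, 9) · λ_10 → (2, 4, 0, 2) · λ_11 → (1, 0, 6, 1) · λ_12 → (1, 0, 6, 1) · λ_13 → (2, 4, 0, 2) · λ_14 → (0, 2, 0, 9)

5 distinct reps among the 14 weights ⇒ 5 W_11-linkage classes:

[[1, 3, 5], [2, 8], [4, 11, 12], [6, 9, 14], [7, 10, 13]]


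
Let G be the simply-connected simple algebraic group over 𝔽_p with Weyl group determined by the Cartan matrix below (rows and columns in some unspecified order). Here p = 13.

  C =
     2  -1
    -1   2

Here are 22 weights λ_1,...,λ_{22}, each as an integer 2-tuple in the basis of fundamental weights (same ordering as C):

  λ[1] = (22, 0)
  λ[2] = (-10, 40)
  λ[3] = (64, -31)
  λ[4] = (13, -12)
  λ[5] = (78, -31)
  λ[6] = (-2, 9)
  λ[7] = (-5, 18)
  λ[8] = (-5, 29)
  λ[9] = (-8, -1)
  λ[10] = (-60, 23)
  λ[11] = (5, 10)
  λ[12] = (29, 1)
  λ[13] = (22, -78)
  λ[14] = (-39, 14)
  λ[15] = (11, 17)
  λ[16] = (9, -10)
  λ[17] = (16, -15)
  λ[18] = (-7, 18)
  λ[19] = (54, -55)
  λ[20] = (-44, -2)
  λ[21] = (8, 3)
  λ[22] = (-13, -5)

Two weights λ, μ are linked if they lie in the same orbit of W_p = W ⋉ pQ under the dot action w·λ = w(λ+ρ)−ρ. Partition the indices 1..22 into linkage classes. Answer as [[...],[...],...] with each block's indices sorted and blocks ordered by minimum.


A_2 Cartan matrix, 2 simple roots permuted; ρ=(1,1).

Ā_13 reps of the 22 weights (A_2, coords as presented):

  1: (2, 10)
  2: (2, 7)
  3: (9, 4)
  4: (2, 10)
  5: (1, 9)
  6: (1, 9)
  7: (2, 7)
  8: (9, 4)
  9: (0, 7)
  10: (2, 7)
  11: (2, 7)
  12: (2, 7)
  13: (2, 10)
  14: (2, 10)
  15: (1, 4)
  16: (1, 9)
  17: (1, 9)
  18: (0, 7)
  19: (2, 10)
  20: (1, 4)
  21: (9, 4)
  22: (1, 9)

Linkage partition of the 22 weights (6 classes, p=13):

[[1, 4, 13, 14, 19], [2, 7, 10, 11, 12], [3, 8, 21], [5, 6, 16, 17, 22], [9, 18], [15, 20]]


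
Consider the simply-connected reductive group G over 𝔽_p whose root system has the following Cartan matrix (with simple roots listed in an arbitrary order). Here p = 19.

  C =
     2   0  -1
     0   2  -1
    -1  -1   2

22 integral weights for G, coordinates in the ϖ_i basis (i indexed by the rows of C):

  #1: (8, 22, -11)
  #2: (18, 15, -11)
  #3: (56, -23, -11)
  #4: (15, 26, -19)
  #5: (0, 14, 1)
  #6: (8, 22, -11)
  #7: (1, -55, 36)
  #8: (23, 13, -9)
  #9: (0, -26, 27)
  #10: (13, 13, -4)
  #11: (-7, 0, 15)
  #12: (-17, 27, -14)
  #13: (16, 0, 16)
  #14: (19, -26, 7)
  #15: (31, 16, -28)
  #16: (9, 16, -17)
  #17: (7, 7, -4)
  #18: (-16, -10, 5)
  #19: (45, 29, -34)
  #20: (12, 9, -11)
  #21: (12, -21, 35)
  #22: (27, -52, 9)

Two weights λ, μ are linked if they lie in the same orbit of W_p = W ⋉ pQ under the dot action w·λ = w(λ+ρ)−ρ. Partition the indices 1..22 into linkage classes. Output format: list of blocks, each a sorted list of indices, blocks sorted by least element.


Type A_3, rank 3, |W|=24; reorder rows/cols to standard.

Ā_19 reps of the 22 weights (A_3, coords as presented):

  λ_1+ρ ↦ (3, 9, 6)
  λ_2+ρ ↦ (3, 0, 10)
  λ_3+ρ ↦ (3, 0, 10)
  λ_4+ρ ↦ (6, 1, 10)
  λ_5+ρ ↦ (1, 15, 2)
  λ_6+ρ ↦ (3, 9, 6)
  λ_7+ρ ↦ (1, 15, 2)
  λ_8+ρ ↦ (5, 5, 3)
  λ_9+ρ ↦ (3, 9, 6)
  λ_10+ρ ↦ (5, 5, 3)
  λ_11+ρ ↦ (6, 1, 10)
  λ_12+ρ ↦ (3, 9, 6)
  λ_13+ρ ↦ (1, 15, 2)
  λ_14+ρ ↦ (6, 1, 10)
  λ_15+ρ ↦ (8, 3, 6)
  λ_16+ρ ↦ (6, 1, 10)
  λ_17+ρ ↦ (5, 5, 3)
  λ_18+ρ ↦ (3, 9, 6)
  λ_19+ρ ↦ (5, 5, 3)
  λ_20+ρ ↦ (3, 0, 10)
  λ_21+ρ ↦ (6, 1, 10)
  λ_22+ρ ↦ (3, 0, 10)

Partition of {1..22} into 6 W_19-dot-orbits:

[[1, 6, 9, 12, 18], [2, 3, 20, 22], [4, 11, 14, 16, 21], [5, 7, 13], [8, 10, 17, 19], [15]]


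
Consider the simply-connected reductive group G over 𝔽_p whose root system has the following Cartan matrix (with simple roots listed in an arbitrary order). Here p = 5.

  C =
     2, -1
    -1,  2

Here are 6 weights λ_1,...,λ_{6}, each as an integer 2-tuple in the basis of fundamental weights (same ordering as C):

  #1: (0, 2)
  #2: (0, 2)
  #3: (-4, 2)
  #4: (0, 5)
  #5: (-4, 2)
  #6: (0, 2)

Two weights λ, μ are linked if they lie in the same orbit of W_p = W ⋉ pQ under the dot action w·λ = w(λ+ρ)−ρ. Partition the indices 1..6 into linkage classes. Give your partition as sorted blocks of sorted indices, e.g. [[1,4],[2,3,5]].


A_2 Cartan matrix, 2 simple roots permuted; ρ=(1,1).

λ_j+ρ reflected into Ā_5 (⟨·,θ^∨⟩≤5); 2-tuples as given:

    1: (1, 3)
    2: (1, 3)
    3: (3, 0)
    4: (1, 3)
    5: (3, 0)
    6: (1, 3)

Linkage partition of the 6 weights (2 classes, p=5):

[[1, 2, 4, 6], [3, 5]]


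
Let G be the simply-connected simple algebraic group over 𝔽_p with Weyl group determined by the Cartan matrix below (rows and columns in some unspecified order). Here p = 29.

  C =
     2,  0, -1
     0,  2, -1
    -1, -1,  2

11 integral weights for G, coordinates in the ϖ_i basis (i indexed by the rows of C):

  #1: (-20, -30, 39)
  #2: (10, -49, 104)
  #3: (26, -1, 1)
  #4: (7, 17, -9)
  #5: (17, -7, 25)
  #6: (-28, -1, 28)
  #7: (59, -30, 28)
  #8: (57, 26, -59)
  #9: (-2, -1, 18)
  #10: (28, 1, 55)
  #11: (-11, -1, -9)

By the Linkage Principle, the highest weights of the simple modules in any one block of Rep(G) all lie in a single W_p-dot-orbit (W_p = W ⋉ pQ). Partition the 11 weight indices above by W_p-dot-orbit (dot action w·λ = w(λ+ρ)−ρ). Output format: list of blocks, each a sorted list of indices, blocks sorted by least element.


Root system A_3: the 3×3 matrix C matches after relabeling.

Alcove-folded reps (p=29, 11 weights, presented ϖ-order):

  λ_1+ρ ↦ (0, 10, 8) · λ_2+ρ ↦ (1, 0, 18) · λ_3+ρ ↦ (27, 0, 2) · λ_4+ρ ↦ (0, 10, 8) · λ_5+ρ ↦ (3, 9, 11) · λ_6+ρ ↦ (27, 0, 2) · λ_7+ρ ↦ (27, 0, 2) · λ_8+ρ ↦ (27, 0, 2) · λ_9+ρ ↦ (1, 0, 18) · λ_10+ρ ↦ (27, 0, 2) · λ_11+ρ ↦ (0, 10, 8)

Partition of {1..11} into 4 W_29-dot-orbits:

[[1, 4, 11], [2, 9], [3, 6, 7, 8, 10], [5]]


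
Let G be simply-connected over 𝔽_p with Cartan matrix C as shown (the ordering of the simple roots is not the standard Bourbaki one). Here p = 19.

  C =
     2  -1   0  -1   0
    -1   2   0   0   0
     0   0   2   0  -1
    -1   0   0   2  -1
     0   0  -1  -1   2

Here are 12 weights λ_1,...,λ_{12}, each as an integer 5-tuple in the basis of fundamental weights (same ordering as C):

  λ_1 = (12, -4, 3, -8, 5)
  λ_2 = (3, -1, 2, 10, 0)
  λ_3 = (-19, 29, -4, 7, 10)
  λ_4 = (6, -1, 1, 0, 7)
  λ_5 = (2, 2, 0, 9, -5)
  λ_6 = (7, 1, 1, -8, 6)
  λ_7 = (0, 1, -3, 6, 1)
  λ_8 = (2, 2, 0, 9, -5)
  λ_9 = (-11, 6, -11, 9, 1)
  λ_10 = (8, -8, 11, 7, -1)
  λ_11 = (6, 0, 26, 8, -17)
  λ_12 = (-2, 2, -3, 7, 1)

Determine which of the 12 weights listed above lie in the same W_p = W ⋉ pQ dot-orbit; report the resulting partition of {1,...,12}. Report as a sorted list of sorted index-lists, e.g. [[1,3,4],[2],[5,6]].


Cartan matrix: type A_5 (|W|=720); un-permuting the 5 rows.

W_19-reps of the 12 weights in Ā_19 (same 5-coord order as C):

  λ_1+ρ ↦ (3, 3, 3, 6, 1) · λ_2+ρ ↦ (4, 0, 3, 11, 1) · λ_3+ρ ↦ (7, 0, 2, 1, 8) · λ_4+ρ ↦ (7, 0, 2, 1, 8) · λ_5+ρ ↦ (3, 3, 3, 6, 1) · λ_6+ρ ↦ (1, 2, 2, 7, 0) · λ_7+ρ ↦ (1, 2, 2, 7, 0) · λ_8+ρ ↦ (3, 3, 3, 6, 1) · λ_9+ρ ↦ (1, 2, 2, 7, 0) · λ_10+ρ ↦ (1, 2, 2, 7, 0) · λ_11+ρ ↦ (7, 0, 2, 1, 8) · λ_12+ρ ↦ (1, 2, 2, 7, 0)

These 12 weights hit 4 W_19-dot-orbits; sizes (3, 1, 3, 5):

[[1, 5, 8], [2], [3, 4, 11], [6, 7, 9, 10, 12]]


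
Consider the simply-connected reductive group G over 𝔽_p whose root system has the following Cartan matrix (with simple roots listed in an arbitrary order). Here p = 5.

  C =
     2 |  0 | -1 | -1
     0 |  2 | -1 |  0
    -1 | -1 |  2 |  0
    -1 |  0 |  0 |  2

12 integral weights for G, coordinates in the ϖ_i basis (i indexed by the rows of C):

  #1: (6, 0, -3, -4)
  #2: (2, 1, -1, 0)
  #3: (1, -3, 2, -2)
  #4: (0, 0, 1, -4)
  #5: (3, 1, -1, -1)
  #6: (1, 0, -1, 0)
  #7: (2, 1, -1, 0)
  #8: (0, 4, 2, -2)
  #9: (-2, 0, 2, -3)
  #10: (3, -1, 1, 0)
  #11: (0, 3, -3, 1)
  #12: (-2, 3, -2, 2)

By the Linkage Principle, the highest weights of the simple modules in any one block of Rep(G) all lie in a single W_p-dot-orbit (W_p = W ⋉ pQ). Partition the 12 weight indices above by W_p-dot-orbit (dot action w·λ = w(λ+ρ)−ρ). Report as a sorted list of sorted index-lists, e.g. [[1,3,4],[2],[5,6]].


A_4 Cartan matrix, 4 simple roots permuted; ρ=(1,1,1,1).

W_5-reps of the 12 weights in Ā_5 (same 4-coord order as C):

    λ_1+ρ ↦ (2, 1, 0, 1)
    λ_2+ρ ↦ (3, 1, 0, 0)
    λ_3+ρ ↦ (1, 2, 1, 1)
    λ_4+ρ ↦ (2, 1, 0, 1)
    λ_5+ρ ↦ (3, 1, 0, 1)
    λ_6+ρ ↦ (2, 1, 0, 1)
    λ_7+ρ ↦ (3, 1, 0, 0)
    λ_8+ρ ↦ (3, 1, 0, 0)
    λ_9+ρ ↦ (2, 1, 0, 1)
    λ_10+ρ ↦ (3, 1, 0, 0)
    λ_11+ρ ↦ (1, 2, 1, 1)
    λ_12+ρ ↦ (1, 2, 1, 1)

The 12 indices split into 4 linkage classes (same alcove rep ⇔ same W_5-dot-orbit):

[[1, 4, 6, 9], [2, 7, 8, 10], [3, 11, 12], [5]]


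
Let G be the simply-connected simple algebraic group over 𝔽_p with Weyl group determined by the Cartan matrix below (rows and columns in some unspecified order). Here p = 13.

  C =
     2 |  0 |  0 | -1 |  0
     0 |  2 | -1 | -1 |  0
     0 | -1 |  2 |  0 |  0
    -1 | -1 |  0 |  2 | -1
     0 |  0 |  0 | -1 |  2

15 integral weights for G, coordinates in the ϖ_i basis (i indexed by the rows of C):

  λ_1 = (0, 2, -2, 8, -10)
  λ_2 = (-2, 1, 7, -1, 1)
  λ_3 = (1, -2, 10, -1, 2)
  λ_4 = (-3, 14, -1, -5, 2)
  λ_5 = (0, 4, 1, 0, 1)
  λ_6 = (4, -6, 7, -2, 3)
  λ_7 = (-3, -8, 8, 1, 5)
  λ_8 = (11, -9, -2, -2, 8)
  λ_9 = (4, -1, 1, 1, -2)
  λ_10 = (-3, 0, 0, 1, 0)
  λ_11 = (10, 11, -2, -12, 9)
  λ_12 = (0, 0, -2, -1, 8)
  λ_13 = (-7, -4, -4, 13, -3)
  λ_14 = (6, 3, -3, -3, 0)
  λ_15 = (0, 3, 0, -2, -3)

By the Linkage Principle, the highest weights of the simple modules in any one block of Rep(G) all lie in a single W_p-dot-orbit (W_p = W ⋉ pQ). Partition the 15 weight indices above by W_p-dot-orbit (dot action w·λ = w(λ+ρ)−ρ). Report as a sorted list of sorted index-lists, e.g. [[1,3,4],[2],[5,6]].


Dynkin diagram of C (from the 8 off-diagonal −1 entries): D_5.

W_13-reps of the 15 weights in Ā_13 (same 5-coord order as C):

  λ_1 → (1, 0, 1, 0, 9);  λ_2 → (0, 1, 8, 1, 1);  λ_3 → (0, 1, 8, 1, 1);  λ_4 → (2, 1, 1, 0, 1);  λ_5 → (1, 1, 2, 1, 2);  λ_6 → (1, 1, 2, 2, 2);  λ_7 → (5, 0, 2, 1, 1);  λ_8 → (2, 1, 1, 0, 1);  λ_9 → (5, 0, 2, 1, 1);  λ_10 → (2, 1, 1, 0, 1);  λ_11 → (0, 1, 8, 1, 1);  λ_12 → (1, 0, 1, 0, 9);  λ_13 → (5, 0, 2, 1, 1);  λ_14 → (5, 0, 2, 1, 1);  λ_15 → (2, 1, 1, 0, 1)

These 15 weights hit 6 W_13-dot-orbits; sizes (2, 3, 4, 1, 1, 4):

[[1, 12], [2, 3, 11], [4, 8, 10, 15], [5], [6], [7, 9, 13, 14]]


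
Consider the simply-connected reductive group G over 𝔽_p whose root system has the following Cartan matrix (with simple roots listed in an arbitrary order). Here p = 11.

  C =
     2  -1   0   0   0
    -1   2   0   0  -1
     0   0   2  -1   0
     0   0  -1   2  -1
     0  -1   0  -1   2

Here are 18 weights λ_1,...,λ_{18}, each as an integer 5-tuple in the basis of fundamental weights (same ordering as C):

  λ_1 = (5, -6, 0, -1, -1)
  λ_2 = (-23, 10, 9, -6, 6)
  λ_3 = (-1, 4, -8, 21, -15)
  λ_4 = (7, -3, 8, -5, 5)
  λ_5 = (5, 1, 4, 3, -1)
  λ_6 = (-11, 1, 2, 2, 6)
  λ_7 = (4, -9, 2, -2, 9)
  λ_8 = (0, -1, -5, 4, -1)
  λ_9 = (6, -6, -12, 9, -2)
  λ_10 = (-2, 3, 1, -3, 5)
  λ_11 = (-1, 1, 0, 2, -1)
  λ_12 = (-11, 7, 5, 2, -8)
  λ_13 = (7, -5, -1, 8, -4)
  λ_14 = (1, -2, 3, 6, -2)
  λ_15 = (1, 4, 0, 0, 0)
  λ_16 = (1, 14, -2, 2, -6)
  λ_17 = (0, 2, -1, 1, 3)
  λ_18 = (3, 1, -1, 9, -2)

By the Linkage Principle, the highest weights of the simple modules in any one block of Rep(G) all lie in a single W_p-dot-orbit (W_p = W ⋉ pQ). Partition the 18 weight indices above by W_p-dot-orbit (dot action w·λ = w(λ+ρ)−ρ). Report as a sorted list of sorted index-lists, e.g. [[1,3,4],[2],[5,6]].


C ↔ A_5 under row/col permutation; |W(A_5)| = 720.

Each λ_j+ρ reduced to Ā_11; 5-tuples below use C's row order:

  λ_1 → (1, 0, 4, 1, 0)
  λ_2 → (0, 1, 4, 5, 1)
  λ_3 → (0, 2, 1, 3, 0)
  λ_4 → (0, 2, 1, 3, 0)
  λ_5 → (0, 2, 1, 3, 0)
  λ_6 → (2, 5, 1, 1, 1)
  λ_7 → (2, 5, 1, 1, 1)
  λ_8 → (1, 0, 4, 1, 0)
  λ_9 → (0, 1, 4, 5, 1)
  λ_10 → (1, 3, 0, 2, 4)
  λ_11 → (0, 2, 1, 3, 0)
  λ_12 → (1, 3, 0, 2, 4)
  λ_13 → (1, 3, 0, 2, 4)
  λ_14 → (0, 1, 4, 5, 1)
  λ_15 → (2, 5, 1, 1, 1)
  λ_16 → (2, 5, 1, 1, 1)
  λ_17 → (1, 3, 0, 2, 4)
  λ_18 → (0, 1, 4, 5, 1)

5 distinct reps among the 18 weights ⇒ 5 W_11-linkage classes:

[[1, 8], [2, 9, 14, 18], [3, 4, 5, 11], [6, 7, 15, 16], [10, 12, 13, 17]]


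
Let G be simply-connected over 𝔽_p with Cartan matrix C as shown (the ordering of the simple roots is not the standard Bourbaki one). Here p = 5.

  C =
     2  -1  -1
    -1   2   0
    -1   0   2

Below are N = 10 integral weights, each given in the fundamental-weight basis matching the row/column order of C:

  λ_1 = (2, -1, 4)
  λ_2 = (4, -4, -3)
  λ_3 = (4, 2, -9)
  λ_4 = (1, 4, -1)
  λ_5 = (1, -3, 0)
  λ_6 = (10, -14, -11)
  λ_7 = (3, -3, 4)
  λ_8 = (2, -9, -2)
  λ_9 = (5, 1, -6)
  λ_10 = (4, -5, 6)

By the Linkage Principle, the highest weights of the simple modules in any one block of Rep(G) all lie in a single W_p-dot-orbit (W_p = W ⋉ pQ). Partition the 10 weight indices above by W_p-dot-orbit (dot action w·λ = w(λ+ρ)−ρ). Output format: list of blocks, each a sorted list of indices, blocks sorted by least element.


Root system A_3: the 3×3 matrix C matches after relabeling.

Ā_5 reps of the 10 weights (A_3, coords as presented):

    1: (0, 3, 2)
    2: (0, 3, 2)
    3: (0, 3, 2)
    4: (0, 3, 2)
    5: (0, 2, 1)
    6: (0, 1, 2)
    7: (0, 2, 1)
    8: (0, 1, 2)
    9: (0, 1, 2)
    10: (0, 1, 2)

Linkage partition of the 10 weights (3 classes, p=5):

[[1, 2, 3, 4], [5, 7], [6, 8, 9, 10]]


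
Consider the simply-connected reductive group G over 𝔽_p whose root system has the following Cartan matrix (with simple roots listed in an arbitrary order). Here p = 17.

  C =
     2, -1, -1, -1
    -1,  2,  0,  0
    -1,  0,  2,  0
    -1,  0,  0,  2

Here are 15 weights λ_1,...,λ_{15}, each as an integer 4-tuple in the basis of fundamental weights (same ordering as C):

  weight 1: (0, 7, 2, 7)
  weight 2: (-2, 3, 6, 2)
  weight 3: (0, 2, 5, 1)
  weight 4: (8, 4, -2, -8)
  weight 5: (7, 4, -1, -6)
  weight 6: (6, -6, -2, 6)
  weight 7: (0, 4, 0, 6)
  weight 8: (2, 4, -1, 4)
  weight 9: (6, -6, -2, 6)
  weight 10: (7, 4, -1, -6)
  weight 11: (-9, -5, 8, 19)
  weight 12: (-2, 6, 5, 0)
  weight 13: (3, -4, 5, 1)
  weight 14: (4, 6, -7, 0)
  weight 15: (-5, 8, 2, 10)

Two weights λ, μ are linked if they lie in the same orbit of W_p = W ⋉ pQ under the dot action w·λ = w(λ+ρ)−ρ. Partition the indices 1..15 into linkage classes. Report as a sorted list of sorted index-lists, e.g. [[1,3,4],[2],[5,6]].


D_4 Cartan matrix, 4 simple roots permuted; ρ=(1,1,1,1).

Each λ_j+ρ reduced to Ā_17; 4-tuples below use C's row order:

  [1] (3, 5, 0, 5)
  [2] (1, 3, 6, 2)
  [3] (1, 3, 6, 2)
  [4] (1, 5, 1, 7)
  [5] (3, 5, 0, 5)
  [6] (1, 5, 1, 7)
  [7] (1, 5, 1, 7)
  [8] (3, 5, 0, 5)
  [9] (1, 5, 1, 7)
  [10] (3, 5, 0, 5)
  [11] (3, 5, 0, 5)
  [12] (1, 6, 5, 0)
  [13] (1, 3, 6, 2)
  [14] (1, 6, 5, 0)
  [15] (1, 5, 1, 7)

The 15 indices split into 4 linkage classes (same alcove rep ⇔ same W_17-dot-orbit):

[[1, 5, 8, 10, 11], [2, 3, 13], [4, 6, 7, 9, 15], [12, 14]]


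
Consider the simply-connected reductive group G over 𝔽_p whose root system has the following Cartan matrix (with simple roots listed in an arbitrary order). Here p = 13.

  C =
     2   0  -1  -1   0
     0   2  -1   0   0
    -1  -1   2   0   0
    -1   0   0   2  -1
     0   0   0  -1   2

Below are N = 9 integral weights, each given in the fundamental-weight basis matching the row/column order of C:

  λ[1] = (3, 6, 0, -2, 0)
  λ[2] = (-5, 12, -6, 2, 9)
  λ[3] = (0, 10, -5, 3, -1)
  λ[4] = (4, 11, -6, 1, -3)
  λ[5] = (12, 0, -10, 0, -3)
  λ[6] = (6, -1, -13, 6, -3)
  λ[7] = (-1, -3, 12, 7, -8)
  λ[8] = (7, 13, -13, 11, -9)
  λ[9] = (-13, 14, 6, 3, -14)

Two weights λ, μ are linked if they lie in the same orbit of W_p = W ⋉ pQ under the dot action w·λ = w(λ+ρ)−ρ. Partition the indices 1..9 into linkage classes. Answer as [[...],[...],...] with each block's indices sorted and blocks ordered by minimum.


Root system A_5: the 5×5 matrix C matches after relabeling.

λ_j+ρ reflected into Ā_13 (⟨·,θ^∨⟩≤13); 5-tuples as given:

    1: (3, 7, 1, 1, 0)
    2: (1, 0, 3, 5, 0)
    3: (3, 7, 1, 1, 0)
    4: (0, 6, 5, 0, 1)
    5: (3, 7, 1, 1, 0)
    6: (0, 6, 5, 0, 1)
    7: (0, 6, 5, 0, 1)
    8: (3, 7, 1, 1, 0)
    9: (3, 7, 1, 1, 0)

Grouping the 9 weights by Ā_13-representative: 3 linkage classes.

[[1, 3, 5, 8, 9], [2], [4, 6, 7]]


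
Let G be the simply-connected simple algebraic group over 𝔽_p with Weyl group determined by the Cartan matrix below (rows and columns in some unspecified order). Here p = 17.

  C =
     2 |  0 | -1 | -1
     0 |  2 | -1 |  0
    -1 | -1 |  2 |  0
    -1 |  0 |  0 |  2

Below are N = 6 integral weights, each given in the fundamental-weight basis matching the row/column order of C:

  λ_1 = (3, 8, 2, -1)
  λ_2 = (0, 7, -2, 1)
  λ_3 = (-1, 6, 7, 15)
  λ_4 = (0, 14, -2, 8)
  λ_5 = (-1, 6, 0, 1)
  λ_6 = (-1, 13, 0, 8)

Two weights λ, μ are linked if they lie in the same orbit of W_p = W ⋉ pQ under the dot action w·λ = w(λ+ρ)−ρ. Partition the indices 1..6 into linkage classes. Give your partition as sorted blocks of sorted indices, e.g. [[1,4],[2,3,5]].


Dynkin diagram of C (from the 6 off-diagonal −1 entries): A_4.

Ā_17 reps of the 6 weights (A_4, coords as presented):

  λ_1+ρ ↦ (4, 9, 3, 0)
  λ_2+ρ ↦ (0, 7, 1, 2)
  λ_3+ρ ↦ (0, 7, 1, 2)
  λ_4+ρ ↦ (0, 7, 1, 2)
  λ_5+ρ ↦ (0, 7, 1, 2)
  λ_6+ρ ↦ (0, 7, 1, 2)

Linkage partition of the 6 weights (2 classes, p=17):

[[1], [2, 3, 4, 5, 6]]


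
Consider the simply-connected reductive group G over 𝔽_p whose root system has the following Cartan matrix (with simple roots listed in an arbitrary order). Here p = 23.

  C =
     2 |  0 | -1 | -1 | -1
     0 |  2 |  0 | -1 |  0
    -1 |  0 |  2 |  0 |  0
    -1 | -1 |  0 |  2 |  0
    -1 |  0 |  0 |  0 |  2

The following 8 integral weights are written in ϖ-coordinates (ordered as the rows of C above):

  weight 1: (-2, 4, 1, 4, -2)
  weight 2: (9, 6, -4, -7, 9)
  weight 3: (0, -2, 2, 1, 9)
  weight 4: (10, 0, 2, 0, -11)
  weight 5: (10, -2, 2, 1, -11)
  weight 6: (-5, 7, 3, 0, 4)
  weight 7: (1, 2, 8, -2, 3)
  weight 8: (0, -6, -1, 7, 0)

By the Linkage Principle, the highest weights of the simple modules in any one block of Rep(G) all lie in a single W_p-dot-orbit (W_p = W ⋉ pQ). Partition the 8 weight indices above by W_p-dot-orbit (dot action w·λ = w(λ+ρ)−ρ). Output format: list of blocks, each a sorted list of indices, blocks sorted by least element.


C ↔ D_5 under row/col permutation; |W(D_5)| = 1920.

W_23-reps of the 8 weights in Ā_23 (same 5-coord order as C):

    [1] (1, 5, 0, 3, 1)
    [2] (1, 1, 3, 1, 10)
    [3] (1, 1, 3, 1, 10)
    [4] (1, 1, 3, 1, 10)
    [5] (1, 1, 3, 1, 10)
    [6] (1, 5, 0, 3, 1)
    [7] (1, 2, 9, 1, 4)
    [8] (1, 5, 0, 3, 1)

3 distinct reps among the 8 weights ⇒ 3 W_23-linkage classes:

[[1, 6, 8], [2, 3, 4, 5], [7]]


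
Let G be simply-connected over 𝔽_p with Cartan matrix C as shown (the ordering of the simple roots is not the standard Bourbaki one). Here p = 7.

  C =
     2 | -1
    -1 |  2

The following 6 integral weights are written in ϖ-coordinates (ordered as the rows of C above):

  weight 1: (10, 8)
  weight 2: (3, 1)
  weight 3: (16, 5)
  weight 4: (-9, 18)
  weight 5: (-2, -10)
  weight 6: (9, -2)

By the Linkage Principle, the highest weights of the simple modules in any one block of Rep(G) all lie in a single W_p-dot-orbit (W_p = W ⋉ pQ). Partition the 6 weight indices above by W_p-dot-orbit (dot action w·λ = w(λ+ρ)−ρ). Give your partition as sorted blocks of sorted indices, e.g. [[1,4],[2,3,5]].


Root system A_2: the 2×2 matrix C matches after relabeling.

λ_j+ρ reflected into Ā_7 (⟨·,θ^∨⟩≤7); 2-tuples as given:

    1: (4, 2)
    2: (4, 2)
    3: (4, 2)
    4: (1, 4)
    5: (4, 2)
    6: (4, 2)

2 distinct reps among the 6 weights ⇒ 2 W_7-linkage classes:

[[1, 2, 3, 5, 6], [4]]


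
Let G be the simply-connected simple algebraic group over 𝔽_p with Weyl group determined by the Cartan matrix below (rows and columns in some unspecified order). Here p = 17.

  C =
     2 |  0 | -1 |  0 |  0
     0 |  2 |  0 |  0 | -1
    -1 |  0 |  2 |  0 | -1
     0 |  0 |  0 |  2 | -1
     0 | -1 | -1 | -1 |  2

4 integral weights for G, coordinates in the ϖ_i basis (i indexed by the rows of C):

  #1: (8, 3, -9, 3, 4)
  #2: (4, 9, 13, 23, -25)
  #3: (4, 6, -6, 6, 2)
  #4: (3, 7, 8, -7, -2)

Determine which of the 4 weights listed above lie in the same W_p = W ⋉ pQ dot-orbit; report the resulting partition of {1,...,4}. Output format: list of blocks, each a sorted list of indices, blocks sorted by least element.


Cartan matrix: type D_5 (|W|=1920); un-permuting the 5 rows.

Ā_17 reps of the 4 weights (D_5, coords as presented):

  λ_1+ρ ↦ (1, 1, 3, 1, 3);  λ_2+ρ ↦ (0, 5, 0, 5, 2);  λ_3+ρ ↦ (0, 5, 0, 5, 2);  λ_4+ρ ↦ (1, 1, 3, 1, 3)

These 4 weights hit 2 W_17-dot-orbits; sizes (2, 2):

[[1, 4], [2, 3]]


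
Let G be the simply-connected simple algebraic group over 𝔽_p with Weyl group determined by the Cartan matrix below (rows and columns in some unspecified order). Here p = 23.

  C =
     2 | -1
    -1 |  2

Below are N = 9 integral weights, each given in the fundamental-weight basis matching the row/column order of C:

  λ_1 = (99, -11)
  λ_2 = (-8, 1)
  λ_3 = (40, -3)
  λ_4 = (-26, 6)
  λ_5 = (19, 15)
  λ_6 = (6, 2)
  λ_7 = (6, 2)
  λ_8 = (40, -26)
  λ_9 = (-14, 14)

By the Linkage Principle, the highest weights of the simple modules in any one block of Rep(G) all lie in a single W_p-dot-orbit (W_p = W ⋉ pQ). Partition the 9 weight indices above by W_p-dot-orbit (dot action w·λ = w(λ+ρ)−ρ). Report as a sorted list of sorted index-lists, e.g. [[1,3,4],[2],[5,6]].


Root system A_2: the 2×2 matrix C matches after relabeling.

Each λ_j+ρ reduced to Ā_23; 2-tuples below use C's row order:

  1: (13, 2);  2: (2, 5);  3: (5, 16);  4: (5, 16);  5: (7, 3);  6: (7, 3);  7: (7, 3);  8: (2, 5);  9: (13, 2)

These 9 weights hit 4 W_23-dot-orbits; sizes (2, 2, 2, 3):

[[1, 9], [2, 8], [3, 4], [5, 6, 7]]


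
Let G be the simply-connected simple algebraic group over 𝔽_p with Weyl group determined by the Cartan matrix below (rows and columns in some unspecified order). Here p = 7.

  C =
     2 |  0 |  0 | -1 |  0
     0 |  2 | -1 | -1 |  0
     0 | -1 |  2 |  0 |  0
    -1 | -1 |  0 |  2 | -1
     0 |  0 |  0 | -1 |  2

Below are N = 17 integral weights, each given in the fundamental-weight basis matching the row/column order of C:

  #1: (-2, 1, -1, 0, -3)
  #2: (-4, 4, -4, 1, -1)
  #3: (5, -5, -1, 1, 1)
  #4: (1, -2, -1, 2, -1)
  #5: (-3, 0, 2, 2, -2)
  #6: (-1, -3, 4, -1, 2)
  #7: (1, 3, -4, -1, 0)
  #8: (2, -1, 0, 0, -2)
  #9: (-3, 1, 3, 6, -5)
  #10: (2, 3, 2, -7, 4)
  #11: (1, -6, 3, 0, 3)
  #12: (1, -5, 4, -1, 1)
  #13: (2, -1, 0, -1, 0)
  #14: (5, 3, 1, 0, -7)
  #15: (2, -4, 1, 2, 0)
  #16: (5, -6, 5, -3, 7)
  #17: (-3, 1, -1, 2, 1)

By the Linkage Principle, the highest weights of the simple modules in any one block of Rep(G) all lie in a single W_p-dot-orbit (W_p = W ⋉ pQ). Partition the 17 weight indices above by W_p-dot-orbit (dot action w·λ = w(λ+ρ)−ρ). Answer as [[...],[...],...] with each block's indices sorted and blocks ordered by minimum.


Dynkin diagram of C (from the 8 off-diagonal −1 entries): D_5.

W_7-reps of the 17 weights in Ā_7 (same 5-coord order as C):

  λ_1+ρ ↦ (1, 0, 0, 1, 0);  λ_2+ρ ↦ (2, 0, 3, 0, 1);  λ_3+ρ ↦ (3, 0, 1, 0, 1);  λ_4+ρ ↦ (2, 0, 1, 2, 0);  λ_5+ρ ↦ (2, 0, 3, 0, 1);  λ_6+ρ ↦ (2, 0, 3, 0, 1);  λ_7+ρ ↦ (2, 0, 3, 0, 1);  λ_8+ρ ↦ (3, 0, 1, 0, 1);  λ_9+ρ ↦ (2, 0, 1, 2, 0);  λ_10+ρ ↦ (3, 0, 1, 0, 1);  λ_11+ρ ↦ (2, 0, 1, 2, 0);  λ_12+ρ ↦ (2, 0, 1, 0, 2);  λ_13+ρ ↦ (3, 0, 1, 0, 1);  λ_14+ρ ↦ (0, 0, 4, 1, 0);  λ_15+ρ ↦ (3, 0, 1, 0, 1);  λ_16+ρ ↦ (0, 0, 4, 1, 0);  λ_17+ρ ↦ (2, 0, 1, 0, 2)

6 distinct reps among the 17 weights ⇒ 6 W_7-linkage classes:

[[1], [2, 5, 6, 7], [3, 8, 10, 13, 15], [4, 9, 11], [12, 17], [14, 16]]


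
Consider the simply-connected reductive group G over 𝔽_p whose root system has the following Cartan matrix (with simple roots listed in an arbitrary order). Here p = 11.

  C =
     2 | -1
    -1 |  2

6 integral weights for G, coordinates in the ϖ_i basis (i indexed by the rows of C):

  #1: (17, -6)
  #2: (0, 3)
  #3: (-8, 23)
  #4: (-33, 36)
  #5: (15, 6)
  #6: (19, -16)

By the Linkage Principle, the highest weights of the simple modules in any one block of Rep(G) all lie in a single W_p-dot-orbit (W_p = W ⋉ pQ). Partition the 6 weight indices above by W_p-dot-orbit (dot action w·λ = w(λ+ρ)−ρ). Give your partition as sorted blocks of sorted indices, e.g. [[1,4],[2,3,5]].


Root system A_2: the 2×2 matrix C matches after relabeling.

Alcove-folded reps (p=11, 6 weights, presented ϖ-order):

  λ_1+ρ ↦ (4, 2) · λ_2+ρ ↦ (1, 4) · λ_3+ρ ↦ (4, 2) · λ_4+ρ ↦ (1, 4) · λ_5+ρ ↦ (1, 4) · λ_6+ρ ↦ (4, 2)

Partition of {1..6} into 2 W_11-dot-orbits:

[[1, 3, 6], [2, 4, 5]]


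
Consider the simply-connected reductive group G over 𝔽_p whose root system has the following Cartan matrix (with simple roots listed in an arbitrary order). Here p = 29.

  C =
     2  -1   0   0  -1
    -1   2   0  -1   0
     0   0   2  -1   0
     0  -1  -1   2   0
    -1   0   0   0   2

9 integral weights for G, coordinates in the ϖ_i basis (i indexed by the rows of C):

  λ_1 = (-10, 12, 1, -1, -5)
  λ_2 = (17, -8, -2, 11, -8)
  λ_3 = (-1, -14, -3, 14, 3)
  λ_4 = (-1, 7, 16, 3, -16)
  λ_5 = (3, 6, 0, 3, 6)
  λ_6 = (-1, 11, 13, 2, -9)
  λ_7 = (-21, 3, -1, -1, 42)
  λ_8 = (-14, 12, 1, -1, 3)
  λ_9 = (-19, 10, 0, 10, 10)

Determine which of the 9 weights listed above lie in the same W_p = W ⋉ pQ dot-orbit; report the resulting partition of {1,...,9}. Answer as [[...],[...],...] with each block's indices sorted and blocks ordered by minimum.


Dynkin diagram of C (from the 8 off-diagonal −1 entries): A_5.

W_29-reps of the 9 weights in Ā_29 (same 5-coord order as C):

  λ_1+ρ ↦ (4, 0, 2, 0, 9);  λ_2+ρ ↦ (4, 7, 1, 4, 7);  λ_3+ρ ↦ (4, 0, 2, 0, 9);  λ_4+ρ ↦ (8, 4, 14, 3, 0);  λ_5+ρ ↦ (4, 7, 1, 4, 7);  λ_6+ρ ↦ (8, 4, 14, 3, 0);  λ_7+ρ ↦ (4, 0, 2, 0, 9);  λ_8+ρ ↦ (4, 0, 2, 0, 9);  λ_9+ρ ↦ (4, 7, 1, 4, 7)

Grouping the 9 weights by Ā_29-representative: 3 linkage classes.

[[1, 3, 7, 8], [2, 5, 9], [4, 6]]


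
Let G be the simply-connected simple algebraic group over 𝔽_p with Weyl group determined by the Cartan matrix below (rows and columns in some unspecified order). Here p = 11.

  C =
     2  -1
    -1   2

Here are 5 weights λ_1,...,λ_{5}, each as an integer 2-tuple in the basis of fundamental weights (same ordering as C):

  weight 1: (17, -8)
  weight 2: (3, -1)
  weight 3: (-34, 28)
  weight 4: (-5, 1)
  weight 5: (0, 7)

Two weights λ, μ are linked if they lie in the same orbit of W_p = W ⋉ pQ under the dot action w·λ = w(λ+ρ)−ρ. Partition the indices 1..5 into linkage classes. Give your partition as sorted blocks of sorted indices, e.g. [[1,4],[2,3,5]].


C ↔ A_2 under row/col permutation; |W(A_2)| = 6.

Each λ_j+ρ reduced to Ā_11; 2-tuples below use C's row order:

  1: (4, 0)
  2: (4, 0)
  3: (4, 0)
  4: (2, 2)
  5: (1, 8)

Grouping the 5 weights by Ā_11-representative: 3 linkage classes.

[[1, 2, 3], [4], [5]]


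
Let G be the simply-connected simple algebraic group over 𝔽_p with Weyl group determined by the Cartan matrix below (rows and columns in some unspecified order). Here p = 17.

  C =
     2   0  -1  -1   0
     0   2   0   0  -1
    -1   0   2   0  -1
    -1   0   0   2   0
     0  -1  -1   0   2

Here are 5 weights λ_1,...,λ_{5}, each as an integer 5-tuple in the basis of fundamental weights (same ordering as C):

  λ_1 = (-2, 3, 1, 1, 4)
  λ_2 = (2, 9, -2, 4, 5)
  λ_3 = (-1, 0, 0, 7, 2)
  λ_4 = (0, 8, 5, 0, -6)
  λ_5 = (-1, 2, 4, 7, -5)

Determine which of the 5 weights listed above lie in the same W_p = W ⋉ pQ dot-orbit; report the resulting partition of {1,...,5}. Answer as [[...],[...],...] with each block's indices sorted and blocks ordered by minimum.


Type A_5, rank 5, |W|=720; reorder rows/cols to standard.

Each λ_j+ρ reduced to Ā_17; 5-tuples below use C's row order:

  λ_1 → (1, 4, 1, 1, 5) · λ_2 → (1, 4, 1, 1, 5) · λ_3 → (0, 1, 1, 8, 3) · λ_4 → (1, 4, 1, 1, 5) · λ_5 → (0, 1, 1, 8, 3)

2 distinct reps among the 5 weights ⇒ 2 W_17-linkage classes:

[[1, 2, 4], [3, 5]]


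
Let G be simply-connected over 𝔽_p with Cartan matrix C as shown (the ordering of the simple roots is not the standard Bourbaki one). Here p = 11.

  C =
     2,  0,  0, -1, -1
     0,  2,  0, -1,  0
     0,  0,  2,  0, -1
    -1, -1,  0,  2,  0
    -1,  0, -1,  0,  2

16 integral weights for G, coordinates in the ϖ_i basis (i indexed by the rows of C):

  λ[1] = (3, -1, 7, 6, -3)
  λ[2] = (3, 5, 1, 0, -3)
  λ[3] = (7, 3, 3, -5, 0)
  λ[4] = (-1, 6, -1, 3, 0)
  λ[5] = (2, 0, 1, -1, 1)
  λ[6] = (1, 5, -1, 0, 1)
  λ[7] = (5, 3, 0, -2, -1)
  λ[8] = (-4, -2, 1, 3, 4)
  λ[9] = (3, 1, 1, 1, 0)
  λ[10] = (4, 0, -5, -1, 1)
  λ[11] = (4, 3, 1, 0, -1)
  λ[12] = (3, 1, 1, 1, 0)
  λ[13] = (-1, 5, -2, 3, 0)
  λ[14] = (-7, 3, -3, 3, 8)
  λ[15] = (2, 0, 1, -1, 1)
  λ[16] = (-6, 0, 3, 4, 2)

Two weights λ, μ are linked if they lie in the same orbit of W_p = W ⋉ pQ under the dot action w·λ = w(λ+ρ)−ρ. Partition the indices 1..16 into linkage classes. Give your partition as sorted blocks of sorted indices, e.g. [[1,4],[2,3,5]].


Type A_5, rank 5, |W|=720; reorder rows/cols to standard.

Ā_11 reps of the 16 weights (A_5, coords as presented):

  1: (2, 6, 0, 1, 2);  2: (2, 6, 0, 1, 2);  3: (4, 2, 2, 2, 1);  4: (0, 6, 1, 4, 0);  5: (3, 1, 2, 0, 2);  6: (2, 6, 0, 1, 2);  7: (5, 3, 1, 1, 0);  8: (3, 1, 2, 0, 2);  9: (4, 2, 2, 2, 1);  10: (3, 1, 2, 0, 2);  11: (5, 3, 1, 1, 0);  12: (4, 2, 2, 2, 1);  13: (0, 6, 1, 4, 0);  14: (4, 2, 2, 2, 1);  15: (3, 1, 2, 0, 2);  16: (3, 1, 2, 0, 2)

Partition of {1..16} into 5 W_11-dot-orbits:

[[1, 2, 6], [3, 9, 12, 14], [4, 13], [5, 8, 10, 15, 16], [7, 11]]


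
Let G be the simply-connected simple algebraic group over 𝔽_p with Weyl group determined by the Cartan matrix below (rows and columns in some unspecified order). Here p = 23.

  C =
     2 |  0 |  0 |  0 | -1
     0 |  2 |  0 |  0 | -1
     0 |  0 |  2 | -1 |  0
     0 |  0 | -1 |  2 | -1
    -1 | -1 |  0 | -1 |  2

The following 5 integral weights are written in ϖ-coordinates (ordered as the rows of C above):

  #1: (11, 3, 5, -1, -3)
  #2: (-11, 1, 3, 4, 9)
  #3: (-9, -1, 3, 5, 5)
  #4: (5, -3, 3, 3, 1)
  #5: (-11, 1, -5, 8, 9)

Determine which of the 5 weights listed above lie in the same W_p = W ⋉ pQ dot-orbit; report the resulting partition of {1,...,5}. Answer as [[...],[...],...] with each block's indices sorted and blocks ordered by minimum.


C ↔ D_5 under row/col permutation; |W(D_5)| = 1920.

Alcove-folded reps (p=23, 5 weights, presented ϖ-order):

  [1] (10, 2, 4, 2, 0) · [2] (10, 2, 4, 2, 0) · [3] (6, 2, 4, 4, 0) · [4] (6, 2, 4, 4, 0) · [5] (10, 2, 4, 2, 0)

Grouping the 5 weights by Ā_23-representative: 2 linkage classes.

[[1, 2, 5], [3, 4]]


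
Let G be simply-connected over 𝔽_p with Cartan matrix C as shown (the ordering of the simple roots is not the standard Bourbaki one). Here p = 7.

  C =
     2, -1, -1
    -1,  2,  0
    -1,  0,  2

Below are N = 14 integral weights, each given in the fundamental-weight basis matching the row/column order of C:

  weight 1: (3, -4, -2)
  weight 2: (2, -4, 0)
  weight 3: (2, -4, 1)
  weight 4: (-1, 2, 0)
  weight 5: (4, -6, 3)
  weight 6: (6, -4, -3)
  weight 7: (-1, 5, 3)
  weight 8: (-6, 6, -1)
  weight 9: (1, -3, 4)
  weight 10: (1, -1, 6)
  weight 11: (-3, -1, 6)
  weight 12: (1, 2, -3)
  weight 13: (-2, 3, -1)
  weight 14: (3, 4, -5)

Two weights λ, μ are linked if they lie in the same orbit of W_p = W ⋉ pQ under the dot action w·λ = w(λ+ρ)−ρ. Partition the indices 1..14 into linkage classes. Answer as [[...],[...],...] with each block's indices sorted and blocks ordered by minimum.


A_3 Cartan matrix, 3 simple roots permuted; ρ=(1,1,1).

Each λ_j+ρ reduced to Ā_7; 3-tuples below use C's row order:

  λ_1 → (0, 3, 1);  λ_2 → (0, 3, 1);  λ_3 → (0, 3, 2);  λ_4 → (0, 3, 1);  λ_5 → (0, 3, 2);  λ_6 → (2, 3, 2);  λ_7 → (0, 3, 1);  λ_8 → (0, 2, 5);  λ_9 → (0, 2, 5);  λ_10 → (0, 2, 5);  λ_11 → (0, 2, 5);  λ_12 → (0, 3, 2);  λ_13 → (0, 3, 1);  λ_14 → (0, 3, 2)

Linkage partition of the 14 weights (4 classes, p=7):

[[1, 2, 4, 7, 13], [3, 5, 12, 14], [6], [8, 9, 10, 11]]


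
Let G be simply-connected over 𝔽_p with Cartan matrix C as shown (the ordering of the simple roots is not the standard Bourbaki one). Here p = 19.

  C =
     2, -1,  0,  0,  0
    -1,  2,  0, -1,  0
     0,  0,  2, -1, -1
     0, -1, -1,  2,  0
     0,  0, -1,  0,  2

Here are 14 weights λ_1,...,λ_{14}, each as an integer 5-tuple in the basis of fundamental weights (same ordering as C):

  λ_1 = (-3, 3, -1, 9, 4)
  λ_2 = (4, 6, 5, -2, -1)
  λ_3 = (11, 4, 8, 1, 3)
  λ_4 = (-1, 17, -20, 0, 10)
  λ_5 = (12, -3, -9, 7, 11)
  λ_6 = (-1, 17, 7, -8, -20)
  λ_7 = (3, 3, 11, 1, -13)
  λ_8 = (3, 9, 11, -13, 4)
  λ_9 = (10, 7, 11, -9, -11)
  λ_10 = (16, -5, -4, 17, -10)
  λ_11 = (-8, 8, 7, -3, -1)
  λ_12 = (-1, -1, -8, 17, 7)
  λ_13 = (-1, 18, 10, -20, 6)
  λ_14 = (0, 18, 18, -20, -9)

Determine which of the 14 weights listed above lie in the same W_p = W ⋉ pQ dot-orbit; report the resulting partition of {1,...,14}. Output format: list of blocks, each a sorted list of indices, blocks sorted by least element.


C ↔ A_5 under row/col permutation; |W(A_5)| = 720.

W_19-reps of the 14 weights in Ā_19 (same 5-coord order as C):

    λ_1+ρ ↦ (2, 2, 0, 10, 5)
    λ_2+ρ ↦ (5, 6, 5, 1, 0)
    λ_3+ρ ↦ (1, 4, 0, 2, 9)
    λ_4+ρ ↦ (0, 0, 7, 11, 1)
    λ_5+ρ ↦ (7, 0, 6, 2, 0)
    λ_6+ρ ↦ (0, 0, 7, 11, 1)
    λ_7+ρ ↦ (1, 4, 0, 2, 9)
    λ_8+ρ ↦ (2, 2, 0, 10, 5)
    λ_9+ρ ↦ (7, 0, 6, 2, 0)
    λ_10+ρ ↦ (1, 4, 0, 2, 9)
    λ_11+ρ ↦ (7, 0, 6, 2, 0)
    λ_12+ρ ↦ (0, 0, 7, 11, 1)
    λ_13+ρ ↦ (0, 0, 7, 11, 1)
    λ_14+ρ ↦ (0, 0, 7, 11, 1)

5 distinct reps among the 14 weights ⇒ 5 W_19-linkage classes:

[[1, 8], [2], [3, 7, 10], [4, 6, 12, 13, 14], [5, 9, 11]]
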